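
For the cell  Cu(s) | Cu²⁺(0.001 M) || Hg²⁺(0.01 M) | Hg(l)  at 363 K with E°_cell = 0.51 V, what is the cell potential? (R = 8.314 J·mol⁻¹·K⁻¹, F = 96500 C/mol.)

0.546 V

Balancing electrons gives n = 2; the reaction quotient is Q = [Cu²⁺]/[Hg²⁺] = 0.100.
E = E° − (RT/nF) ln Q = 0.51 − (8.314×363)/(2×96500) × (-2.303) = 0.510 + 0.036 = 0.546 V.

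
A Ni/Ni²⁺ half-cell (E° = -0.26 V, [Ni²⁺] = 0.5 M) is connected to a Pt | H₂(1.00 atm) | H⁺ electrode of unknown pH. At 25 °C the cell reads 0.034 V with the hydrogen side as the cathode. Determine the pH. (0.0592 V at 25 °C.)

E°_cell = 0.26 V and n = 2.
log Q = n(E° − E)/0.0592 = 2×(0.26 − 0.034)/0.0592 = 7.635.
With Q = [Ni²⁺]·P(H₂) / [H⁺]^2, solving for [H⁺] gives log[H⁺] = -3.968, so pH = 3.97.

pH = 3.97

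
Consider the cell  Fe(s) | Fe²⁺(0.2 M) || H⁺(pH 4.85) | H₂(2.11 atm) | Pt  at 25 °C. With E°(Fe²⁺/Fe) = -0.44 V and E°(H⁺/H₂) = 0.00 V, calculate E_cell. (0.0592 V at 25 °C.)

0.16 V

The hydrogen couple is the cathode, so E°_cell = 0.44 V; n = 2.
[H⁺] = 10^(−4.85) = 1.4 × 10^-5 M, and Q = [Fe²⁺]·P(H₂) / [H⁺]^2 = 2.12 × 10^9.
E = E° − (0.0592/2) log Q = 0.44 − (0.0592/2)(9.325) = 0.164 V.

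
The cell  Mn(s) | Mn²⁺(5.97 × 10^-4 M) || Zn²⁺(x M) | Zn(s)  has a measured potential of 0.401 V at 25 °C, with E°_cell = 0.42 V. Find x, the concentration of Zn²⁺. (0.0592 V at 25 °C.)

1.4 × 10^-4 M

From the Nernst equation, log Q = n(E° − E)/0.0592 = 2(0.42 − 0.401)/0.0592 = 0.642, so Q = 4.38.
With Q = [Mn²⁺]/[Zn²⁺] and the known concentrations, [Zn²⁺] in the denominator gives [Zn²⁺] = 1.4 × 10^-4 M.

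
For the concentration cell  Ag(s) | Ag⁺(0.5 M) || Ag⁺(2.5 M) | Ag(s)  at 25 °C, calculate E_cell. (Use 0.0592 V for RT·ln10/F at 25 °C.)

Both half-cells are Ag⁺/Ag, so E°_cell = 0. The concentrated side is the cathode; the cell reaction moves Ag⁺ from high to low concentration with n = 1.
Q = [Ag⁺]_dilute/[Ag⁺]_conc = 0.5/2.5 = 0.200.
E = 0 − (0.0592/1) log Q = −(0.0592/1)(-0.699) = 0.0414 V.

0.041 V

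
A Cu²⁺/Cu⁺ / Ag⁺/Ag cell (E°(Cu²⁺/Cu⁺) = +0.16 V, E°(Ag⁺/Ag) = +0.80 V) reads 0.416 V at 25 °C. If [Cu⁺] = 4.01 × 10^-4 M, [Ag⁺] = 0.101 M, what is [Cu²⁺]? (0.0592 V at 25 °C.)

0.25 M

From the Nernst equation, log Q = n(E° − E)/0.0592 = 1(0.64 − 0.416)/0.0592 = 3.784, so Q = 6080.
With Q = [Cu²⁺]/([Cu⁺]·[Ag⁺]) and the known concentrations, [Cu²⁺] in the numerator gives [Cu²⁺] = 0.25 M.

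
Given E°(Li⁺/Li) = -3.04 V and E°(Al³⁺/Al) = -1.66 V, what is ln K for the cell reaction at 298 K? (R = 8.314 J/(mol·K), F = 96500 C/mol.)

E°_cell = -1.66 − (-3.04) = 1.38 V, with n = 3 electrons transferred.
At equilibrium E = 0, so the Nernst equation gives ln K = nFE°/RT = (3)(96500)(1.38)/((8.314)(298)) = 161.25.

ln K = 161.3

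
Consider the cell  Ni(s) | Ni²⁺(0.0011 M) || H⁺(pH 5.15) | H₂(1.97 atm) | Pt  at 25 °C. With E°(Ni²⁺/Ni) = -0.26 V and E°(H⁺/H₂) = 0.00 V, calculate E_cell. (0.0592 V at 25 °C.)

0.034 V

The hydrogen couple is the cathode, so E°_cell = 0.26 V; n = 2.
[H⁺] = 10^(−5.15) = 7.1 × 10^-6 M, and Q = [Ni²⁺]·P(H₂) / [H⁺]^2 = 4.32 × 10^7.
E = E° − (0.0592/2) log Q = 0.26 − (0.0592/2)(7.636) = 0.034 V.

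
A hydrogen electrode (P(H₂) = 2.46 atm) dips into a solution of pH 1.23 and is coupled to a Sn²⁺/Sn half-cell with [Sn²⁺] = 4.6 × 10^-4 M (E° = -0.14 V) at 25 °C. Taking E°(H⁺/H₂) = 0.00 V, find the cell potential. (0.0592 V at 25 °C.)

The hydrogen couple is the cathode, so E°_cell = 0.14 V; n = 2.
[H⁺] = 10^(−1.23) = 0.059 M, and Q = [Sn²⁺]·P(H₂) / [H⁺]^2 = 0.326.
E = E° − (0.0592/2) log Q = 0.14 − (0.0592/2)(-0.486) = 0.154 V.

0.15 V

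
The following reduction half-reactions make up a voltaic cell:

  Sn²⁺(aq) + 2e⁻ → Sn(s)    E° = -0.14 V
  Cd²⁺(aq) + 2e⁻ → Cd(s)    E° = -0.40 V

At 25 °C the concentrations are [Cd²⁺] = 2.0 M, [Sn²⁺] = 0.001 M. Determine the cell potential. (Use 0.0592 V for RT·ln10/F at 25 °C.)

The Sn²⁺/Sn couple has the higher reduction potential and acts as the cathode, so E°_cell = -0.14 − (-0.40) = 0.26 V.
Balancing electrons gives n = 2; the reaction quotient is Q = [Cd²⁺]/[Sn²⁺] = 2000.
At 25 °C, E = E° − (0.0592/n) log Q = 0.26 − (0.0592/2)(3.301) = 0.260 − 0.098 = 0.162 V.

0.162 V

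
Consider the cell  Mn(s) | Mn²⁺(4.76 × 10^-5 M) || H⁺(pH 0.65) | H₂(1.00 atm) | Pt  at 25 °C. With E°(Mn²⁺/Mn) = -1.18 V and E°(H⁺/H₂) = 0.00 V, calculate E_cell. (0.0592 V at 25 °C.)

The hydrogen couple is the cathode, so E°_cell = 1.18 V; n = 2.
[H⁺] = 10^(−0.65) = 0.22 M, and Q = [Mn²⁺]·P(H₂) / [H⁺]^2 = 9.5 × 10^-4.
E = E° − (0.0592/2) log Q = 1.18 − (0.0592/2)(-3.022) = 1.269 V.

1.27 V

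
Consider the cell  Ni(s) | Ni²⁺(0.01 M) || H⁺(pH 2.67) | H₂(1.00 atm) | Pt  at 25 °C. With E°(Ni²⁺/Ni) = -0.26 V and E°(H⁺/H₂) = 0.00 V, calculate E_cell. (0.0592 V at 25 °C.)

The hydrogen couple is the cathode, so E°_cell = 0.26 V; n = 2.
[H⁺] = 10^(−2.67) = 0.0021 M, and Q = [Ni²⁺]·P(H₂) / [H⁺]^2 = 2190.
E = E° − (0.0592/2) log Q = 0.26 − (0.0592/2)(3.340) = 0.161 V.

0.16 V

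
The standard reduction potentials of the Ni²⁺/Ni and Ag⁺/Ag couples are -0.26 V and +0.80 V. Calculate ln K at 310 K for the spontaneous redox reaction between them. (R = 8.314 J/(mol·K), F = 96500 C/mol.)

ln K = 79.4

E°_cell = +0.80 − (-0.26) = 1.06 V, with n = 2 electrons transferred.
At equilibrium E = 0, so the Nernst equation gives ln K = nFE°/RT = (2)(96500)(1.06)/((8.314)(310)) = 79.38.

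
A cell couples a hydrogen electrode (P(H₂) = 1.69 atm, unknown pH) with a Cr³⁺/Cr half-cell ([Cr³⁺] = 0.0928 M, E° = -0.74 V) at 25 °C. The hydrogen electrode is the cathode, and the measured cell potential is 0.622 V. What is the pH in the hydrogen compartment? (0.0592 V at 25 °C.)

E°_cell = 0.74 V and n = 6.
log Q = n(E° − E)/0.0592 = 6×(0.74 − 0.622)/0.0592 = 11.959.
With Q = [Cr³⁺]^2·P(H₂)^3 / [H⁺]^6, solving for [H⁺] gives log[H⁺] = -2.223, so pH = 2.22.

pH = 2.22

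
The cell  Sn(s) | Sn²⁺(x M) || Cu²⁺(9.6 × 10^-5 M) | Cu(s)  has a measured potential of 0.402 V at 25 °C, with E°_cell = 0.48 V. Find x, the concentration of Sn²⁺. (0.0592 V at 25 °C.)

0.041 M

From the Nernst equation, log Q = n(E° − E)/0.0592 = 2(0.48 − 0.402)/0.0592 = 2.635, so Q = 432.
With Q = [Sn²⁺]/[Cu²⁺] and the known concentrations, [Sn²⁺] in the numerator gives [Sn²⁺] = 0.041 M.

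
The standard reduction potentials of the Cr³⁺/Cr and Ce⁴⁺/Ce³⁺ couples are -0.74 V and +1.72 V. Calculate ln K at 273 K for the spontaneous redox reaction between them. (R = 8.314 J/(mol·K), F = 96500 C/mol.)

E°_cell = +1.72 − (-0.74) = 2.46 V, with n = 3 electrons transferred.
At equilibrium E = 0, so the Nernst equation gives ln K = nFE°/RT = (3)(96500)(2.46)/((8.314)(273)) = 313.77.

ln K = 313.8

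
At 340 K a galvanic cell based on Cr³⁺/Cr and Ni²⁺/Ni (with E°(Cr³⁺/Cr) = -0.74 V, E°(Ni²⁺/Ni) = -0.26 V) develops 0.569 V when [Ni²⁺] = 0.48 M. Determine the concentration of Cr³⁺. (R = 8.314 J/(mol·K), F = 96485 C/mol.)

3.7 × 10^-5 M

From the Nernst equation, ln Q = nF(E° − E)/RT = 6×96485×(0.48 − 0.569)/(8.314×340) = -18.227, so Q = 1.21 × 10^-8.
With Q = [Cr³⁺]^2/[Ni²⁺]^3 and the known concentrations, [Cr³⁺]^2 in the numerator gives [Cr³⁺] = 3.7 × 10^-5 M.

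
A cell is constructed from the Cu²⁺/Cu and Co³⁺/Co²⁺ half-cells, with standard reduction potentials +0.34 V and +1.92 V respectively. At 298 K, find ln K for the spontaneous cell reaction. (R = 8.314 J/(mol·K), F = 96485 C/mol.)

ln K = 123.1

E°_cell = +1.92 − (+0.34) = 1.58 V, with n = 2 electrons transferred.
At equilibrium E = 0, so the Nernst equation gives ln K = nFE°/RT = (2)(96485)(1.58)/((8.314)(298)) = 123.06.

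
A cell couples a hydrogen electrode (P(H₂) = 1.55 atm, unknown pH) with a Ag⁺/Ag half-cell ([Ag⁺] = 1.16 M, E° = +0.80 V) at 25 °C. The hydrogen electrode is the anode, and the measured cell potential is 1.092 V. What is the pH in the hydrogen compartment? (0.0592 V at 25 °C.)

pH = 4.77

E°_cell = 0.80 V and n = 2.
log Q = n(E° − E)/0.0592 = 2×(0.80 − 1.092)/0.0592 = -9.865.
With Q = [H⁺]^2 / ([Ag⁺]^2·P(H₂)), solving for [H⁺] gives log[H⁺] = -4.773, so pH = 4.77.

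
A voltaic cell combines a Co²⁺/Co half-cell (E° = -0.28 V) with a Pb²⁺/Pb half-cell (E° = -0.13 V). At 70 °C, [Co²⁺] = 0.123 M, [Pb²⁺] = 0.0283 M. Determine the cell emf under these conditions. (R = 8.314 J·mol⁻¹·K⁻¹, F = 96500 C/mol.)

0.128 V

The Pb²⁺/Pb couple has the higher reduction potential and acts as the cathode, so E°_cell = -0.13 − (-0.28) = 0.15 V.
Balancing electrons gives n = 2; the reaction quotient is Q = [Co²⁺]/[Pb²⁺] = 4.35.
E = E° − (RT/nF) ln Q = 0.15 − (8.314×343)/(2×96500) × (1.469) = 0.150 − 0.022 = 0.128 V.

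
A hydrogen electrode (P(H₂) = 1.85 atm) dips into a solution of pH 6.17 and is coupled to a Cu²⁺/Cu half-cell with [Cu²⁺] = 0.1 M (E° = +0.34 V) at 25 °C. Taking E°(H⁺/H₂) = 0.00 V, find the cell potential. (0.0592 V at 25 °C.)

0.68 V

The Cu²⁺/Cu couple is the cathode, so E°_cell = 0.34 V; n = 2.
[H⁺] = 10^(−6.17) = 6.8 × 10^-7 M, and Q = [H⁺]^2 / ([Cu²⁺]·P(H₂)) = 2.47 × 10^-12.
E = E° − (0.0592/2) log Q = 0.34 − (0.0592/2)(-11.607) = 0.684 V.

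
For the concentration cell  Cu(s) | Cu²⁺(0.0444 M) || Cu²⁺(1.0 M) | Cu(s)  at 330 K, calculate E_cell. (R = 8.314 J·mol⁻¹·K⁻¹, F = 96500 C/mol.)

0.044 V

Both half-cells are Cu²⁺/Cu, so E°_cell = 0. The concentrated side is the cathode; the cell reaction moves Cu²⁺ from high to low concentration with n = 2.
Q = [Cu²⁺]_dilute/[Cu²⁺]_conc = 0.0444/1.0 = 0.0444.
E = 0 − (RT/nF) ln Q = −((8.314×330)/(2×96500))(-3.115) = 0.0443 V.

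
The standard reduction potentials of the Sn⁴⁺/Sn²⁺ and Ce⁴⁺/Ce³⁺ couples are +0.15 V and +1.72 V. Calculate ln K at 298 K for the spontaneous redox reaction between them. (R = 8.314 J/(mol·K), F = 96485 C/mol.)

E°_cell = +1.72 − (+0.15) = 1.57 V, with n = 2 electrons transferred.
At equilibrium E = 0, so the Nernst equation gives ln K = nFE°/RT = (2)(96485)(1.57)/((8.314)(298)) = 122.28.

ln K = 122.3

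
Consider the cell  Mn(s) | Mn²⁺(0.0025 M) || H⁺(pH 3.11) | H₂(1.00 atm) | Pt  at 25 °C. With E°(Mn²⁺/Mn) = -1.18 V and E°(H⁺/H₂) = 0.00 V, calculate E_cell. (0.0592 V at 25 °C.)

The hydrogen couple is the cathode, so E°_cell = 1.18 V; n = 2.
[H⁺] = 10^(−3.11) = 7.8 × 10^-4 M, and Q = [Mn²⁺]·P(H₂) / [H⁺]^2 = 4150.
E = E° − (0.0592/2) log Q = 1.18 − (0.0592/2)(3.618) = 1.073 V.

1.07 V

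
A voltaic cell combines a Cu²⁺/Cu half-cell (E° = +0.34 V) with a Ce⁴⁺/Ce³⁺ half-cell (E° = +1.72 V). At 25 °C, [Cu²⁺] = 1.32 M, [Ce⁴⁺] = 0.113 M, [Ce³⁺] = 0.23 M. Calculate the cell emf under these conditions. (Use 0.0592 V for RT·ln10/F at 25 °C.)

The Ce⁴⁺/Ce³⁺ couple has the higher reduction potential and acts as the cathode, so E°_cell = +1.72 − (+0.34) = 1.38 V.
Balancing electrons gives n = 2; the reaction quotient is Q = [Cu²⁺]·[Ce³⁺]^2/[Ce⁴⁺]^2 = 5.47.
At 25 °C, E = E° − (0.0592/n) log Q = 1.38 − (0.0592/2)(0.738) = 1.380 − 0.022 = 1.358 V.

1.36 V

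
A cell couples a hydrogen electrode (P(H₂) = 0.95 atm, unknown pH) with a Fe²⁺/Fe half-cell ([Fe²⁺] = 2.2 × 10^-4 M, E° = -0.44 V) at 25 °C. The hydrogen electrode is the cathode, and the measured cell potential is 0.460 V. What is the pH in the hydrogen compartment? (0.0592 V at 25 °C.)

E°_cell = 0.44 V and n = 2.
log Q = n(E° − E)/0.0592 = 2×(0.44 − 0.460)/0.0592 = -0.676.
With Q = [Fe²⁺]·P(H₂) / [H⁺]^2, solving for [H⁺] gives log[H⁺] = -1.502, so pH = 1.50.

pH = 1.50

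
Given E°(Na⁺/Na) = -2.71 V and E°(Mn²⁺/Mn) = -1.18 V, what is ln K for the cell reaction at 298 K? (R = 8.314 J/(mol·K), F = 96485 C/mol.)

E°_cell = -1.18 − (-2.71) = 1.53 V, with n = 2 electrons transferred.
At equilibrium E = 0, so the Nernst equation gives ln K = nFE°/RT = (2)(96485)(1.53)/((8.314)(298)) = 119.17.

ln K = 119.2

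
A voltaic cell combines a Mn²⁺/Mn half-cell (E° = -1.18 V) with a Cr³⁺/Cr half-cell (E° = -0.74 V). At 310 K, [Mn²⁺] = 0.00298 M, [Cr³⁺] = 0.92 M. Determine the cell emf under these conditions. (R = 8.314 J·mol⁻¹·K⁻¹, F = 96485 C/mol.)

0.517 V

The Cr³⁺/Cr couple has the higher reduction potential and acts as the cathode, so E°_cell = -0.74 − (-1.18) = 0.44 V.
Balancing electrons gives n = 6; the reaction quotient is Q = [Mn²⁺]^3/[Cr³⁺]^2 = 3.13 × 10^-8.
E = E° − (RT/nF) ln Q = 0.44 − (8.314×310)/(6×96485) × (-17.281) = 0.440 + 0.077 = 0.517 V.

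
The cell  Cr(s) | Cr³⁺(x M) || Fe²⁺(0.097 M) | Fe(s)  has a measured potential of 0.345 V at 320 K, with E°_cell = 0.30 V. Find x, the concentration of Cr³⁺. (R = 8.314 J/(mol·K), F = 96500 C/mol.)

2.3 × 10^-4 M

From the Nernst equation, ln Q = nF(E° − E)/RT = 6×96500×(0.30 − 0.345)/(8.314×320) = -9.793, so Q = 5.58 × 10^-5.
With Q = [Cr³⁺]^2/[Fe²⁺]^3 and the known concentrations, [Cr³⁺]^2 in the numerator gives [Cr³⁺] = 2.3 × 10^-4 M.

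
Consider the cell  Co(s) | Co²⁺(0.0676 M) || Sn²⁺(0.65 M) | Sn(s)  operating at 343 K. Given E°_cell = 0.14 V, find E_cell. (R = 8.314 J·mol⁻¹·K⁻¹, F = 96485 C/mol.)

0.173 V

Balancing electrons gives n = 2; the reaction quotient is Q = [Co²⁺]/[Sn²⁺] = 0.104.
E = E° − (RT/nF) ln Q = 0.14 − (8.314×343)/(2×96485) × (-2.263) = 0.140 + 0.033 = 0.173 V.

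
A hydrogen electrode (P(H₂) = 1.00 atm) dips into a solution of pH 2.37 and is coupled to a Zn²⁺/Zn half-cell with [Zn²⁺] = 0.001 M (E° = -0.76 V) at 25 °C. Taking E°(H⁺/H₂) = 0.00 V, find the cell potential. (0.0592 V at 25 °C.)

The hydrogen couple is the cathode, so E°_cell = 0.76 V; n = 2.
[H⁺] = 10^(−2.37) = 0.0043 M, and Q = [Zn²⁺]·P(H₂) / [H⁺]^2 = 55.0.
E = E° − (0.0592/2) log Q = 0.76 − (0.0592/2)(1.740) = 0.708 V.

0.71 V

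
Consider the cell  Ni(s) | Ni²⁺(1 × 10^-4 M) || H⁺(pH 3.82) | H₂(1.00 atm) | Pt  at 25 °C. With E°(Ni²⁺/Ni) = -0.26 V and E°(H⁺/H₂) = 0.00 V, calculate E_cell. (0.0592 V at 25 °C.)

The hydrogen couple is the cathode, so E°_cell = 0.26 V; n = 2.
[H⁺] = 10^(−3.82) = 1.5 × 10^-4 M, and Q = [Ni²⁺]·P(H₂) / [H⁺]^2 = 4370.
E = E° − (0.0592/2) log Q = 0.26 − (0.0592/2)(3.640) = 0.152 V.

0.15 V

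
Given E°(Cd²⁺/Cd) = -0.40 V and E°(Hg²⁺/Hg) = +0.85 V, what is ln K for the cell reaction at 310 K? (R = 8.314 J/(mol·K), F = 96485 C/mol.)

E°_cell = +0.85 − (-0.40) = 1.25 V, with n = 2 electrons transferred.
At equilibrium E = 0, so the Nernst equation gives ln K = nFE°/RT = (2)(96485)(1.25)/((8.314)(310)) = 93.59.

ln K = 93.6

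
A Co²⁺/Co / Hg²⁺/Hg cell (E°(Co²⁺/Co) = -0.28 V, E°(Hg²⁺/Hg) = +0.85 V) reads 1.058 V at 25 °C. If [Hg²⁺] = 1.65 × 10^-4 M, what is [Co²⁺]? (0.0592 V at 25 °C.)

From the Nernst equation, log Q = n(E° − E)/0.0592 = 2(1.13 − 1.058)/0.0592 = 2.432, so Q = 271.
With Q = [Co²⁺]/[Hg²⁺] and the known concentrations, [Co²⁺] in the numerator gives [Co²⁺] = 0.045 M.

0.045 M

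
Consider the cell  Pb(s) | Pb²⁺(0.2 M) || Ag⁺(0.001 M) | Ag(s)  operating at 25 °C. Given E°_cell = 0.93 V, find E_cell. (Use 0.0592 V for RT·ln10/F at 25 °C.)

Balancing electrons gives n = 2; the reaction quotient is Q = [Pb²⁺]/[Ag⁺]^2 = 2 × 10^5.
At 25 °C, E = E° − (0.0592/n) log Q = 0.93 − (0.0592/2)(5.301) = 0.930 − 0.157 = 0.773 V.

0.773 V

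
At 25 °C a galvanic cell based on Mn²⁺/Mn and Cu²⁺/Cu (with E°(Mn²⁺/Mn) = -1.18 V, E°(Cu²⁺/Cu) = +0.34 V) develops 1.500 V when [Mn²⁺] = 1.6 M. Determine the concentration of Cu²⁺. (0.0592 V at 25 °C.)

0.34 M

From the Nernst equation, log Q = n(E° − E)/0.0592 = 2(1.52 − 1.500)/0.0592 = 0.676, so Q = 4.74.
With Q = [Mn²⁺]/[Cu²⁺] and the known concentrations, [Cu²⁺] in the denominator gives [Cu²⁺] = 0.34 M.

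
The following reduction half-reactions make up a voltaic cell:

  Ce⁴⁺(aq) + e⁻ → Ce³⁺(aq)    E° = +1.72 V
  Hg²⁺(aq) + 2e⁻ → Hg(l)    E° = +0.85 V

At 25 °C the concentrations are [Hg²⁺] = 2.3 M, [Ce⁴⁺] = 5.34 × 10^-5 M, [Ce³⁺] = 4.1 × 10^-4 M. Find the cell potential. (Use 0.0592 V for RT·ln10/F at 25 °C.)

The Ce⁴⁺/Ce³⁺ couple has the higher reduction potential and acts as the cathode, so E°_cell = +1.72 − (+0.85) = 0.87 V.
Balancing electrons gives n = 2; the reaction quotient is Q = [Hg²⁺]·[Ce³⁺]^2/[Ce⁴⁺]^2 = 136.
At 25 °C, E = E° − (0.0592/n) log Q = 0.87 − (0.0592/2)(2.132) = 0.870 − 0.063 = 0.807 V.

0.807 V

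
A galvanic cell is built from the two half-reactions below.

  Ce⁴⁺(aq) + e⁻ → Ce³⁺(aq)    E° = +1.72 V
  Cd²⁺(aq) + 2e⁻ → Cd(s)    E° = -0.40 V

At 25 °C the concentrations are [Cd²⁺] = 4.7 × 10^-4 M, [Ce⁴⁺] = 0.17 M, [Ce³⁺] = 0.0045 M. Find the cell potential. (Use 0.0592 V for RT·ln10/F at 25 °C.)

The Ce⁴⁺/Ce³⁺ couple has the higher reduction potential and acts as the cathode, so E°_cell = +1.72 − (-0.40) = 2.12 V.
Balancing electrons gives n = 2; the reaction quotient is Q = [Cd²⁺]·[Ce³⁺]^2/[Ce⁴⁺]^2 = 3.29 × 10^-7.
At 25 °C, E = E° − (0.0592/n) log Q = 2.12 − (0.0592/2)(-6.482) = 2.120 + 0.192 = 2.312 V.

2.31 V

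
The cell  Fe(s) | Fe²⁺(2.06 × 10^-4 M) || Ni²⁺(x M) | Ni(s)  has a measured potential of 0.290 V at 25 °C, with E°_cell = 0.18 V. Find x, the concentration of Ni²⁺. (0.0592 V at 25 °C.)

1.1 M

From the Nernst equation, log Q = n(E° − E)/0.0592 = 2(0.18 − 0.290)/0.0592 = -3.716, so Q = 1.92 × 10^-4.
With Q = [Fe²⁺]/[Ni²⁺] and the known concentrations, [Ni²⁺] in the denominator gives [Ni²⁺] = 1.1 M.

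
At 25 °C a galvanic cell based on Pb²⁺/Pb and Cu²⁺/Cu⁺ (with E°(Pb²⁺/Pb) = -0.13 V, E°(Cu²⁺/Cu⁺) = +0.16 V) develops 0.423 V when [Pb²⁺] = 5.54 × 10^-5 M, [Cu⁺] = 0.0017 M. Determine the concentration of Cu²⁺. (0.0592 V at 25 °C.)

From the Nernst equation, log Q = n(E° − E)/0.0592 = 2(0.29 − 0.423)/0.0592 = -4.493, so Q = 3.21 × 10^-5.
With Q = [Pb²⁺]·[Cu⁺]^2/[Cu²⁺]^2 and the known concentrations, [Cu²⁺]^2 in the denominator gives [Cu²⁺] = 0.0022 M.

0.0022 M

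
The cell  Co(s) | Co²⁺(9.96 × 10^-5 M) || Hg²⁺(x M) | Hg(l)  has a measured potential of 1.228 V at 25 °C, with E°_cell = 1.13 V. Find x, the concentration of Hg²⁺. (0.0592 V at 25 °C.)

0.2 M

From the Nernst equation, log Q = n(E° − E)/0.0592 = 2(1.13 − 1.228)/0.0592 = -3.311, so Q = 4.89 × 10^-4.
With Q = [Co²⁺]/[Hg²⁺] and the known concentrations, [Hg²⁺] in the denominator gives [Hg²⁺] = 0.2 M.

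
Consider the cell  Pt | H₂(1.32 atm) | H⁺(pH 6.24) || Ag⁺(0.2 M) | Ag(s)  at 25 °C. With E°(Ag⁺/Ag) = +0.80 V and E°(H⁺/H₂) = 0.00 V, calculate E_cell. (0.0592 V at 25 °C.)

The Ag⁺/Ag couple is the cathode, so E°_cell = 0.80 V; n = 2.
[H⁺] = 10^(−6.24) = 5.8 × 10^-7 M, and Q = [H⁺]^2 / ([Ag⁺]^2·P(H₂)) = 6.27 × 10^-12.
E = E° − (0.0592/2) log Q = 0.80 − (0.0592/2)(-11.203) = 1.132 V.

1.13 V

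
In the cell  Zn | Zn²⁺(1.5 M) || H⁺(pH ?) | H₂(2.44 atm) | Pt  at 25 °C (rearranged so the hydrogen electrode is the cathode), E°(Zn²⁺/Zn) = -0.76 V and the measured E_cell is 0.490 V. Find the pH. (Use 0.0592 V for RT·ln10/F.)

E°_cell = 0.76 V and n = 2.
log Q = n(E° − E)/0.0592 = 2×(0.76 − 0.490)/0.0592 = 9.122.
With Q = [Zn²⁺]·P(H₂) / [H⁺]^2, solving for [H⁺] gives log[H⁺] = -4.279, so pH = 4.28.

pH = 4.28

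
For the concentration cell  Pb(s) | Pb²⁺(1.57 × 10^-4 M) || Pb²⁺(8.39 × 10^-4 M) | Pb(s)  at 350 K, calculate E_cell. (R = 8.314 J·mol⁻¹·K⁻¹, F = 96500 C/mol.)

Both half-cells are Pb²⁺/Pb, so E°_cell = 0. The concentrated side is the cathode; the cell reaction moves Pb²⁺ from high to low concentration with n = 2.
Q = [Pb²⁺]_dilute/[Pb²⁺]_conc = 1.57 × 10^-4/8.39 × 10^-4 = 0.187.
E = 0 − (RT/nF) ln Q = −((8.314×350)/(2×96500))(-1.676) = 0.0253 V.

0.025 V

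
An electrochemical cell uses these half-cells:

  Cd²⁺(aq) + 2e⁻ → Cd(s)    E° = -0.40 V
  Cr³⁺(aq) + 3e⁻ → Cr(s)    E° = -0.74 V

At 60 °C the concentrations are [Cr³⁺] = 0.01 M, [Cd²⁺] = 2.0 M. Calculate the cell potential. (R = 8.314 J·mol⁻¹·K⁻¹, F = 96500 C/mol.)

0.394 V

The Cd²⁺/Cd couple has the higher reduction potential and acts as the cathode, so E°_cell = -0.40 − (-0.74) = 0.34 V.
Balancing electrons gives n = 6; the reaction quotient is Q = [Cr³⁺]^2/[Cd²⁺]^3 = 1.25 × 10^-5.
E = E° − (RT/nF) ln Q = 0.34 − (8.314×333)/(6×96500) × (-11.290) = 0.340 + 0.054 = 0.394 V.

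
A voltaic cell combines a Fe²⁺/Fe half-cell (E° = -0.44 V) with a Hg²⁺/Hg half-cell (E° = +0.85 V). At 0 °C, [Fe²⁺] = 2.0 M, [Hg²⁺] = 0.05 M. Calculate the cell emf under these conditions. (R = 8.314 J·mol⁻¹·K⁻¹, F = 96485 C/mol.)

The Hg²⁺/Hg couple has the higher reduction potential and acts as the cathode, so E°_cell = +0.85 − (-0.44) = 1.29 V.
Balancing electrons gives n = 2; the reaction quotient is Q = [Fe²⁺]/[Hg²⁺] = 40.0.
E = E° − (RT/nF) ln Q = 1.29 − (8.314×273)/(2×96485) × (3.689) = 1.290 − 0.043 = 1.247 V.

1.25 V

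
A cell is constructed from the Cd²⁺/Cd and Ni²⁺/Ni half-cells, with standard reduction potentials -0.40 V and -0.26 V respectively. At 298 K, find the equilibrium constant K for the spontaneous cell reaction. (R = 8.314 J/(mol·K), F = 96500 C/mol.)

5.4 × 10^4

E°_cell = -0.26 − (-0.40) = 0.14 V, with n = 2 electrons transferred.
At equilibrium E = 0, so the Nernst equation gives ln K = nFE°/RT = (2)(96500)(0.14)/((8.314)(298)) = 10.91.
K = e^10.91 = 5.4 × 10^4.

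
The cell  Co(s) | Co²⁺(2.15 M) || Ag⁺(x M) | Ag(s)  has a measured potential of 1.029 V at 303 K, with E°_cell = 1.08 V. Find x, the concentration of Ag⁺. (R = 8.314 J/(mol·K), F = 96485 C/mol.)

0.21 M

From the Nernst equation, ln Q = nF(E° − E)/RT = 2×96485×(1.08 − 1.029)/(8.314×303) = 3.907, so Q = 49.7.
With Q = [Co²⁺]/[Ag⁺]^2 and the known concentrations, [Ag⁺]^2 in the denominator gives [Ag⁺] = 0.21 M.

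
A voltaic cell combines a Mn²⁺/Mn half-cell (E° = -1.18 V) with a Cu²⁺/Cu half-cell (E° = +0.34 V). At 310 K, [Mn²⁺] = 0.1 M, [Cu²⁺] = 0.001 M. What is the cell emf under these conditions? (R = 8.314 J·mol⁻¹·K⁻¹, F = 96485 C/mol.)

1.46 V

The Cu²⁺/Cu couple has the higher reduction potential and acts as the cathode, so E°_cell = +0.34 − (-1.18) = 1.52 V.
Balancing electrons gives n = 2; the reaction quotient is Q = [Mn²⁺]/[Cu²⁺] = 100.
E = E° − (RT/nF) ln Q = 1.52 − (8.314×310)/(2×96485) × (4.605) = 1.520 − 0.062 = 1.458 V.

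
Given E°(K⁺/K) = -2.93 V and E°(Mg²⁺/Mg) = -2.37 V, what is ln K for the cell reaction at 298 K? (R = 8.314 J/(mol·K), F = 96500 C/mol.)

E°_cell = -2.37 − (-2.93) = 0.56 V, with n = 2 electrons transferred.
At equilibrium E = 0, so the Nernst equation gives ln K = nFE°/RT = (2)(96500)(0.56)/((8.314)(298)) = 43.62.

ln K = 43.6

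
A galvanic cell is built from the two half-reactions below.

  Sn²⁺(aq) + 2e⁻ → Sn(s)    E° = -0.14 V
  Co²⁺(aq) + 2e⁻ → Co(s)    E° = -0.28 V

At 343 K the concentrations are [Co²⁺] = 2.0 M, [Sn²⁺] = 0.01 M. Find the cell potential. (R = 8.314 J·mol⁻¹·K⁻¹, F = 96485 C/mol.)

0.062 V

The Sn²⁺/Sn couple has the higher reduction potential and acts as the cathode, so E°_cell = -0.14 − (-0.28) = 0.14 V.
Balancing electrons gives n = 2; the reaction quotient is Q = [Co²⁺]/[Sn²⁺] = 200.
E = E° − (RT/nF) ln Q = 0.14 − (8.314×343)/(2×96485) × (5.298) = 0.140 − 0.078 = 0.062 V.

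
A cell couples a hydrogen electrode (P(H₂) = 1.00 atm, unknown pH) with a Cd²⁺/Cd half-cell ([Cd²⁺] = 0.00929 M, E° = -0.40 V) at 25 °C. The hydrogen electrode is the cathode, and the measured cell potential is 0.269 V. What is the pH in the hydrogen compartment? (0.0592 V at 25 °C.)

pH = 3.23

E°_cell = 0.40 V and n = 2.
log Q = n(E° − E)/0.0592 = 2×(0.40 − 0.269)/0.0592 = 4.426.
With Q = [Cd²⁺]·P(H₂) / [H⁺]^2, solving for [H⁺] gives log[H⁺] = -3.229, so pH = 3.23.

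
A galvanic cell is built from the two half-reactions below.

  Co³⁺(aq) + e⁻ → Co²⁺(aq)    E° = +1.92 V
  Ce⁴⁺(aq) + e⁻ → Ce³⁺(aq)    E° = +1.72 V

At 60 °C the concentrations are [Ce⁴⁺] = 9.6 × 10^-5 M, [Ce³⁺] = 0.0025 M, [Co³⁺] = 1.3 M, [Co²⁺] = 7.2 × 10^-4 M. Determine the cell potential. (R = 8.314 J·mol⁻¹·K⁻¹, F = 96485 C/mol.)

0.509 V

The Co³⁺/Co²⁺ couple has the higher reduction potential and acts as the cathode, so E°_cell = +1.92 − (+1.72) = 0.20 V.
Balancing electrons gives n = 1; the reaction quotient is Q = [Ce⁴⁺]·[Co²⁺]/([Ce³⁺]·[Co³⁺]) = 2.13 × 10^-5.
E = E° − (RT/nF) ln Q = 0.20 − (8.314×333)/(1×96485) × (-10.758) = 0.200 + 0.309 = 0.509 V.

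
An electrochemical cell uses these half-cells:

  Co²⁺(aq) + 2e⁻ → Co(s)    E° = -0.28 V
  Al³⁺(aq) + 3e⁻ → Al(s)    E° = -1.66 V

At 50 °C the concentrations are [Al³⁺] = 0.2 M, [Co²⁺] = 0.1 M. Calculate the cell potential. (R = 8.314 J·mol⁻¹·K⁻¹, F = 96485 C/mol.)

1.36 V

The Co²⁺/Co couple has the higher reduction potential and acts as the cathode, so E°_cell = -0.28 − (-1.66) = 1.38 V.
Balancing electrons gives n = 6; the reaction quotient is Q = [Al³⁺]^2/[Co²⁺]^3 = 40.0.
E = E° − (RT/nF) ln Q = 1.38 − (8.314×323)/(6×96485) × (3.689) = 1.380 − 0.017 = 1.363 V.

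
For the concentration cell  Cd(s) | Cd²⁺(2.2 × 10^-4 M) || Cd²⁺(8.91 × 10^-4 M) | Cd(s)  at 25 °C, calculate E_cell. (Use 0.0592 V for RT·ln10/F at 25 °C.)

0.018 V

Both half-cells are Cd²⁺/Cd, so E°_cell = 0. The concentrated side is the cathode; the cell reaction moves Cd²⁺ from high to low concentration with n = 2.
Q = [Cd²⁺]_dilute/[Cd²⁺]_conc = 2.2 × 10^-4/8.91 × 10^-4 = 0.247.
E = 0 − (0.0592/2) log Q = −(0.0592/2)(-0.607) = 0.0180 V.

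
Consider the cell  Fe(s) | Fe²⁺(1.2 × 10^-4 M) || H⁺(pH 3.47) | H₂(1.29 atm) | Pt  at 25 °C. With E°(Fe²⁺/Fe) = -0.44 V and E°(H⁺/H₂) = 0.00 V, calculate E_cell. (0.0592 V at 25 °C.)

The hydrogen couple is the cathode, so E°_cell = 0.44 V; n = 2.
[H⁺] = 10^(−3.47) = 3.4 × 10^-4 M, and Q = [Fe²⁺]·P(H₂) / [H⁺]^2 = 1350.
E = E° − (0.0592/2) log Q = 0.44 − (0.0592/2)(3.130) = 0.347 V.

0.35 V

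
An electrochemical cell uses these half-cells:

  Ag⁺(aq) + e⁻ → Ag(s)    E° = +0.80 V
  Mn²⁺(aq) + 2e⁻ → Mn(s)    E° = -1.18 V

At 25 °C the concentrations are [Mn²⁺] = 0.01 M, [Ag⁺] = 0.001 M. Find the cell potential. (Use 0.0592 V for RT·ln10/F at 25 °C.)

1.86 V

The Ag⁺/Ag couple has the higher reduction potential and acts as the cathode, so E°_cell = +0.80 − (-1.18) = 1.98 V.
Balancing electrons gives n = 2; the reaction quotient is Q = [Mn²⁺]/[Ag⁺]^2 = 1 × 10^4.
At 25 °C, E = E° − (0.0592/n) log Q = 1.98 − (0.0592/2)(4.000) = 1.980 − 0.118 = 1.862 V.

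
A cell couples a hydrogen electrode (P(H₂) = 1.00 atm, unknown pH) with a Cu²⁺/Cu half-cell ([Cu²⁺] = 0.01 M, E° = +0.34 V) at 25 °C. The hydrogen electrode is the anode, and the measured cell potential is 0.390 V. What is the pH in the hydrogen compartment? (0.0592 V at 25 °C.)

E°_cell = 0.34 V and n = 2.
log Q = n(E° − E)/0.0592 = 2×(0.34 − 0.390)/0.0592 = -1.689.
With Q = [H⁺]^2 / ([Cu²⁺]·P(H₂)), solving for [H⁺] gives log[H⁺] = -1.845, so pH = 1.84.

pH = 1.84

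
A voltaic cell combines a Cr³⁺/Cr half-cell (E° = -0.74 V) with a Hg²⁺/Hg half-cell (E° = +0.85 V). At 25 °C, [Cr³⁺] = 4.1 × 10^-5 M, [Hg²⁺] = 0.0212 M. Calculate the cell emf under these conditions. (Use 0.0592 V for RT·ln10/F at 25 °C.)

The Hg²⁺/Hg couple has the higher reduction potential and acts as the cathode, so E°_cell = +0.85 − (-0.74) = 1.59 V.
Balancing electrons gives n = 6; the reaction quotient is Q = [Cr³⁺]^2/[Hg²⁺]^3 = 1.76 × 10^-4.
At 25 °C, E = E° − (0.0592/n) log Q = 1.59 − (0.0592/6)(-3.753) = 1.590 + 0.037 = 1.627 V.

1.63 V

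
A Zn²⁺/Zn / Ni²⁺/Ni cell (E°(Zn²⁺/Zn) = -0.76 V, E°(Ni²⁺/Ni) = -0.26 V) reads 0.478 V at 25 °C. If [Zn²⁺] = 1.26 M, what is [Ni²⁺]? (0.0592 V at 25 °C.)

0.23 M

From the Nernst equation, log Q = n(E° − E)/0.0592 = 2(0.50 − 0.478)/0.0592 = 0.743, so Q = 5.54.
With Q = [Zn²⁺]/[Ni²⁺] and the known concentrations, [Ni²⁺] in the denominator gives [Ni²⁺] = 0.23 M.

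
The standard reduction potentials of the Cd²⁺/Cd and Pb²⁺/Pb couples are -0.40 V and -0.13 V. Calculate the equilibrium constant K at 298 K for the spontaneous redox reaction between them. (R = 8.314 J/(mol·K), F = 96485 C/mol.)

E°_cell = -0.13 − (-0.40) = 0.27 V, with n = 2 electrons transferred.
At equilibrium E = 0, so the Nernst equation gives ln K = nFE°/RT = (2)(96485)(0.27)/((8.314)(298)) = 21.03.
K = e^21.03 = 1.4 × 10^9.

1.4 × 10^9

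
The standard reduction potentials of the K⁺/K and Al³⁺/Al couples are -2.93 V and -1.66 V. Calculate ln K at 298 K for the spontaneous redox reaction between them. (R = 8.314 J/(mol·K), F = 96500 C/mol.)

E°_cell = -1.66 − (-2.93) = 1.27 V, with n = 3 electrons transferred.
At equilibrium E = 0, so the Nernst equation gives ln K = nFE°/RT = (3)(96500)(1.27)/((8.314)(298)) = 148.40.

ln K = 148.4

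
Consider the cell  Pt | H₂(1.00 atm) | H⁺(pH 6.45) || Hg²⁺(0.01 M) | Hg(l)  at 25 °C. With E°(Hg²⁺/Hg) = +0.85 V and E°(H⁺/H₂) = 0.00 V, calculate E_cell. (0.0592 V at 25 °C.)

The Hg²⁺/Hg couple is the cathode, so E°_cell = 0.85 V; n = 2.
[H⁺] = 10^(−6.45) = 3.5 × 10^-7 M, and Q = [H⁺]^2 / ([Hg²⁺]·P(H₂)) = 1.26 × 10^-11.
E = E° − (0.0592/2) log Q = 0.85 − (0.0592/2)(-10.900) = 1.173 V.

1.17 V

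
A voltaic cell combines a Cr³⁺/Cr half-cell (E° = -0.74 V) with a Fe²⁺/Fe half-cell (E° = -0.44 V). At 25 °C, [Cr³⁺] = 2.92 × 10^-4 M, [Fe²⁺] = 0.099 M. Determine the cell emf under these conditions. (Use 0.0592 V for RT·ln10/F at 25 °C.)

0.340 V

The Fe²⁺/Fe couple has the higher reduction potential and acts as the cathode, so E°_cell = -0.44 − (-0.74) = 0.30 V.
Balancing electrons gives n = 6; the reaction quotient is Q = [Cr³⁺]^2/[Fe²⁺]^3 = 8.79 × 10^-5.
At 25 °C, E = E° − (0.0592/n) log Q = 0.30 − (0.0592/6)(-4.056) = 0.300 + 0.040 = 0.340 V.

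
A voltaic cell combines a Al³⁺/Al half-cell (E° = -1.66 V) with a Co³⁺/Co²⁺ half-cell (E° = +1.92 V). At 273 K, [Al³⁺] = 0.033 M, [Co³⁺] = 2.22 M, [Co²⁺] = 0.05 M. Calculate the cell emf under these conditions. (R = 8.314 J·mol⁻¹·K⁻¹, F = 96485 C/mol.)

3.70 V

The Co³⁺/Co²⁺ couple has the higher reduction potential and acts as the cathode, so E°_cell = +1.92 − (-1.66) = 3.58 V.
Balancing electrons gives n = 3; the reaction quotient is Q = [Al³⁺]·[Co²⁺]^3/[Co³⁺]^3 = 3.77 × 10^-7.
E = E° − (RT/nF) ln Q = 3.58 − (8.314×273)/(3×96485) × (-14.791) = 3.580 + 0.116 = 3.696 V.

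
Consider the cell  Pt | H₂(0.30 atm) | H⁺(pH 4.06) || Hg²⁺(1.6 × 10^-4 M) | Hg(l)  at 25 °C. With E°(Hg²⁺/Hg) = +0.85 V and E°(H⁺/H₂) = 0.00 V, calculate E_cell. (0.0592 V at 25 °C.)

0.96 V

The Hg²⁺/Hg couple is the cathode, so E°_cell = 0.85 V; n = 2.
[H⁺] = 10^(−4.06) = 8.7 × 10^-5 M, and Q = [H⁺]^2 / ([Hg²⁺]·P(H₂)) = 1.58 × 10^-4.
E = E° − (0.0592/2) log Q = 0.85 − (0.0592/2)(-3.801) = 0.963 V.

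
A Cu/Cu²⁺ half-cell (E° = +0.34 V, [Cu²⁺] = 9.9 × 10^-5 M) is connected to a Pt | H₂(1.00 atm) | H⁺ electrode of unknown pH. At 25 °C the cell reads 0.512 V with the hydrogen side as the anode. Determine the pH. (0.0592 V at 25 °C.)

pH = 4.91

E°_cell = 0.34 V and n = 2.
log Q = n(E° − E)/0.0592 = 2×(0.34 − 0.512)/0.0592 = -5.811.
With Q = [H⁺]^2 / ([Cu²⁺]·P(H₂)), solving for [H⁺] gives log[H⁺] = -4.908, so pH = 4.91.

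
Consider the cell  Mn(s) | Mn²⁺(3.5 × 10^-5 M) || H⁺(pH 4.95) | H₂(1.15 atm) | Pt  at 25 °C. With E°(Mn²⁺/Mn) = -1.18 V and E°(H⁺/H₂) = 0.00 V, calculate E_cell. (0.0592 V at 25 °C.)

The hydrogen couple is the cathode, so E°_cell = 1.18 V; n = 2.
[H⁺] = 10^(−4.95) = 1.1 × 10^-5 M, and Q = [Mn²⁺]·P(H₂) / [H⁺]^2 = 3.2 × 10^5.
E = E° − (0.0592/2) log Q = 1.18 − (0.0592/2)(5.505) = 1.017 V.

1.02 V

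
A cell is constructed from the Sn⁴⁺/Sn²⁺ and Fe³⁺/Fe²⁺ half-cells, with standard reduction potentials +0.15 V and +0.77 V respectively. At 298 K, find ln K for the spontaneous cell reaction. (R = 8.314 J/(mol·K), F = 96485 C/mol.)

E°_cell = +0.77 − (+0.15) = 0.62 V, with n = 2 electrons transferred.
At equilibrium E = 0, so the Nernst equation gives ln K = nFE°/RT = (2)(96485)(0.62)/((8.314)(298)) = 48.29.

ln K = 48.3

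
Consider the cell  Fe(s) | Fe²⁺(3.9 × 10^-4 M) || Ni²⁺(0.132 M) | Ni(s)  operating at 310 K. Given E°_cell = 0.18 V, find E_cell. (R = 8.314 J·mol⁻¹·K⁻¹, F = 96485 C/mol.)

0.258 V

Balancing electrons gives n = 2; the reaction quotient is Q = [Fe²⁺]/[Ni²⁺] = 0.00295.
E = E° − (RT/nF) ln Q = 0.18 − (8.314×310)/(2×96485) × (-5.824) = 0.180 + 0.078 = 0.258 V.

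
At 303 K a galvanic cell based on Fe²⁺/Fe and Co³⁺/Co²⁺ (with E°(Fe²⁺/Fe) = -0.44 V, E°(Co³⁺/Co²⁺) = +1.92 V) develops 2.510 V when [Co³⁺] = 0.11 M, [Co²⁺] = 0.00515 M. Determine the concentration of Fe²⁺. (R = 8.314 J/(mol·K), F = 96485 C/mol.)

From the Nernst equation, ln Q = nF(E° − E)/RT = 2×96485×(2.36 − 2.510)/(8.314×303) = -11.490, so Q = 1.02 × 10^-5.
With Q = [Fe²⁺]·[Co²⁺]^2/[Co³⁺]^2 and the known concentrations, [Fe²⁺] in the numerator gives [Fe²⁺] = 0.0047 M.

0.0047 M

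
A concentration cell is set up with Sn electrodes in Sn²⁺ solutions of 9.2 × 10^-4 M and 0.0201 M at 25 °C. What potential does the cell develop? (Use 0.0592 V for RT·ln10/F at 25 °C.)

Both half-cells are Sn²⁺/Sn, so E°_cell = 0. The concentrated side is the cathode; the cell reaction moves Sn²⁺ from high to low concentration with n = 2.
Q = [Sn²⁺]_dilute/[Sn²⁺]_conc = 9.2 × 10^-4/0.0201 = 0.0458.
E = 0 − (0.0592/2) log Q = −(0.0592/2)(-1.339) = 0.0396 V.

0.040 V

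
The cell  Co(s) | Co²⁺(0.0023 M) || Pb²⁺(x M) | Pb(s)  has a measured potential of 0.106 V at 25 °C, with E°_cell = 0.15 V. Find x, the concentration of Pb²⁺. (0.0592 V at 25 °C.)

From the Nernst equation, log Q = n(E° − E)/0.0592 = 2(0.15 − 0.106)/0.0592 = 1.486, so Q = 30.7.
With Q = [Co²⁺]/[Pb²⁺] and the known concentrations, [Pb²⁺] in the denominator gives [Pb²⁺] = 7.5 × 10^-5 M.

7.5 × 10^-5 M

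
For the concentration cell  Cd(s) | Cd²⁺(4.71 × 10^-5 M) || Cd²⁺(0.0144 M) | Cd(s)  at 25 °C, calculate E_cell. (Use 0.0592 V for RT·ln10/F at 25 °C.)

0.074 V

Both half-cells are Cd²⁺/Cd, so E°_cell = 0. The concentrated side is the cathode; the cell reaction moves Cd²⁺ from high to low concentration with n = 2.
Q = [Cd²⁺]_dilute/[Cd²⁺]_conc = 4.71 × 10^-5/0.0144 = 0.00327.
E = 0 − (0.0592/2) log Q = −(0.0592/2)(-2.485) = 0.0736 V.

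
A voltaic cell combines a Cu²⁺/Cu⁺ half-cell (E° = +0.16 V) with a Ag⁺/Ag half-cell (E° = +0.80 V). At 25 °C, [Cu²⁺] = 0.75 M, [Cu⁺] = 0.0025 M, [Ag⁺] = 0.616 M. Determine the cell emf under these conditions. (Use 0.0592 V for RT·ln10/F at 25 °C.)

The Ag⁺/Ag couple has the higher reduction potential and acts as the cathode, so E°_cell = +0.80 − (+0.16) = 0.64 V.
Balancing electrons gives n = 1; the reaction quotient is Q = [Cu²⁺]/([Cu⁺]·[Ag⁺]) = 487.
At 25 °C, E = E° − (0.0592/n) log Q = 0.64 − (0.0592/1)(2.688) = 0.640 − 0.159 = 0.481 V.

0.481 V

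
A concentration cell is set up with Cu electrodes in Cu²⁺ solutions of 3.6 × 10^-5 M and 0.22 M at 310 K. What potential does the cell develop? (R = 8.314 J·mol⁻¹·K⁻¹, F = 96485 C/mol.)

0.12 V

Both half-cells are Cu²⁺/Cu, so E°_cell = 0. The concentrated side is the cathode; the cell reaction moves Cu²⁺ from high to low concentration with n = 2.
Q = [Cu²⁺]_dilute/[Cu²⁺]_conc = 3.6 × 10^-5/0.22 = 1.64 × 10^-4.
E = 0 − (RT/nF) ln Q = −((8.314×310)/(2×96485))(-8.718) = 0.1164 V.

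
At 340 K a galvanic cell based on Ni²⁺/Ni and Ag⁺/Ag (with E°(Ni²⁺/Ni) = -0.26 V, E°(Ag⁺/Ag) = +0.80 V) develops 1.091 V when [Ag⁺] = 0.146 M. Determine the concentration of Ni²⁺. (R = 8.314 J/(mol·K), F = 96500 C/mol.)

0.0026 M

From the Nernst equation, ln Q = nF(E° − E)/RT = 2×96500×(1.06 − 1.091)/(8.314×340) = -2.117, so Q = 0.120.
With Q = [Ni²⁺]/[Ag⁺]^2 and the known concentrations, [Ni²⁺] in the numerator gives [Ni²⁺] = 0.0026 M.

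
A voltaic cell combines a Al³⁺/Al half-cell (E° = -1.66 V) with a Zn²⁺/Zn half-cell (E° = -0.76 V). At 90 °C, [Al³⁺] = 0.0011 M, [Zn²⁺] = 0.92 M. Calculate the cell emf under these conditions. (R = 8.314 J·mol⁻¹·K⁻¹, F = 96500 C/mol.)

The Zn²⁺/Zn couple has the higher reduction potential and acts as the cathode, so E°_cell = -0.76 − (-1.66) = 0.90 V.
Balancing electrons gives n = 6; the reaction quotient is Q = [Al³⁺]^2/[Zn²⁺]^3 = 1.55 × 10^-6.
E = E° − (RT/nF) ln Q = 0.90 − (8.314×363)/(6×96500) × (-13.375) = 0.900 + 0.070 = 0.970 V.

0.970 V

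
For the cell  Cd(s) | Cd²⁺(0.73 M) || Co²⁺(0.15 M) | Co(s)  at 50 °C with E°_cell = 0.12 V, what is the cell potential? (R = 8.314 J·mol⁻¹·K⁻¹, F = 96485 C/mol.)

Balancing electrons gives n = 2; the reaction quotient is Q = [Cd²⁺]/[Co²⁺] = 4.87.
E = E° − (RT/nF) ln Q = 0.12 − (8.314×323)/(2×96485) × (1.582) = 0.120 − 0.022 = 0.098 V.

0.098 V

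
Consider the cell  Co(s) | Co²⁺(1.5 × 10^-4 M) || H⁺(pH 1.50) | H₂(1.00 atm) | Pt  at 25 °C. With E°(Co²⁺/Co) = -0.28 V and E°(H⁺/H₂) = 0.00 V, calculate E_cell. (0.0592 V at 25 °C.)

The hydrogen couple is the cathode, so E°_cell = 0.28 V; n = 2.
[H⁺] = 10^(−1.50) = 0.032 M, and Q = [Co²⁺]·P(H₂) / [H⁺]^2 = 0.150.
E = E° − (0.0592/2) log Q = 0.28 − (0.0592/2)(-0.824) = 0.304 V.

0.30 V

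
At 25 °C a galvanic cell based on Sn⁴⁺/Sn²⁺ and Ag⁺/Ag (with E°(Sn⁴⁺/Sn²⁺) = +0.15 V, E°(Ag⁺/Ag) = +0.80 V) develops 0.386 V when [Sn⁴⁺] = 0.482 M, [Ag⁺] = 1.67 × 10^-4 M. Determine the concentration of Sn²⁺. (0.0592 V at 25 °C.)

From the Nernst equation, log Q = n(E° − E)/0.0592 = 2(0.65 − 0.386)/0.0592 = 8.919, so Q = 8.3 × 10^8.
With Q = [Sn⁴⁺]/([Sn²⁺]·[Ag⁺]^2) and the known concentrations, [Sn²⁺] in the denominator gives [Sn²⁺] = 0.021 M.

0.021 M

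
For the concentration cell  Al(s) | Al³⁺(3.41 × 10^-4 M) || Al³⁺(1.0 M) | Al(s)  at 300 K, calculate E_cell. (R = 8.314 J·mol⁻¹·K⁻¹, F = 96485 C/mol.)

Both half-cells are Al³⁺/Al, so E°_cell = 0. The concentrated side is the cathode; the cell reaction moves Al³⁺ from high to low concentration with n = 3.
Q = [Al³⁺]_dilute/[Al³⁺]_conc = 3.41 × 10^-4/1.0 = 3.41 × 10^-4.
E = 0 − (RT/nF) ln Q = −((8.314×300)/(3×96485))(-7.984) = 0.0688 V.

0.069 V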